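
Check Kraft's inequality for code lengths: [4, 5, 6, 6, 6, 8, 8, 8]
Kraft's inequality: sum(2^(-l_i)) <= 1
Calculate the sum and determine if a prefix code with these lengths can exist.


Sum = 2^(-4) + 2^(-5) + 2^(-6) + 2^(-6) + 2^(-6) + 2^(-8) + 2^(-8) + 2^(-8)
    = 0.0625 + 0.03125 + 0.015625 + 0.015625 + 0.015625 + 0.00390625 + 0.00390625 + 0.00390625
    = 39/256 = 0.15234375
Since 0.15234375 <= 1, Kraft's inequality IS satisfied.
A prefix code with these lengths CAN exist.

Kraft sum = 0.15234375. Satisfied.


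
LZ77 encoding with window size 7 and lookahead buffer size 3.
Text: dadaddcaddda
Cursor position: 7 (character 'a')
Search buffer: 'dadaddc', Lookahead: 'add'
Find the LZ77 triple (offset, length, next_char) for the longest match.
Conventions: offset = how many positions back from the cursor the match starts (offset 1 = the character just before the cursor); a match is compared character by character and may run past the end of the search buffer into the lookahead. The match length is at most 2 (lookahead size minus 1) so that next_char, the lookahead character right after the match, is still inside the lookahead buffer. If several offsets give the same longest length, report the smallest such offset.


Try each offset into the search buffer:
  offset=1 (pos 6, char 'c'): match length 0
  offset=2 (pos 5, char 'd'): match length 0
  offset=3 (pos 4, char 'd'): match length 0
  offset=4 (pos 3, char 'a'): match length 2
  offset=5 (pos 2, char 'd'): match length 0
  offset=6 (pos 1, char 'a'): match length 2
  offset=7 (pos 0, char 'd'): match length 0
Longest match has length 2, found at offsets 4, 6; take the smallest, offset 4.
next_char = character at position 7 + 2 = 9 -> 'd'

Best match: offset=4, length=2 (matching 'ad' starting at position 3)
LZ77 triple: (4, 2, 'd')


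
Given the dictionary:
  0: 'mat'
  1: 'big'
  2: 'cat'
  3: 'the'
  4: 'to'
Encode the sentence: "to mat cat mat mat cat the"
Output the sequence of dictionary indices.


Look up each word in the dictionary:
  'to' -> 4
  'mat' -> 0
  'cat' -> 2
  'mat' -> 0
  'mat' -> 0
  'cat' -> 2
  'the' -> 3

Encoded: [4, 0, 2, 0, 0, 2, 3]


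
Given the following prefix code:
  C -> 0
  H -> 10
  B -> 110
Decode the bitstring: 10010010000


Decoding step by step:
Bits 10 -> H
Bits 0 -> C
Bits 10 -> H
Bits 0 -> C
Bits 10 -> H
Bits 0 -> C
Bits 0 -> C
Bits 0 -> C


Decoded message: HCHCHCCC


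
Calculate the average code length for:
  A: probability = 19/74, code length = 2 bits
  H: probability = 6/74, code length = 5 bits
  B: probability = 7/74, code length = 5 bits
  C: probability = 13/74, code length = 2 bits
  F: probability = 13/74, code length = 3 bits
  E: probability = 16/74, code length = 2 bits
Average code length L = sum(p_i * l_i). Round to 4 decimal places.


Weighted contributions p_i * l_i:
  A: (19/74) * 2 = 38/74
  H: (6/74) * 5 = 30/74
  B: (7/74) * 5 = 35/74
  C: (13/74) * 2 = 26/74
  F: (13/74) * 3 = 39/74
  E: (16/74) * 2 = 32/74
Sum = (38 + 30 + 35 + 26 + 39 + 32)/74 = 200/74

L = 200/74 = 2.7027 bits/symbol


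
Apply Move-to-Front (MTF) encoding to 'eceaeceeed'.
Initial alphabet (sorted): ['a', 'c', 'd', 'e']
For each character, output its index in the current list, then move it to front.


MTF encoding:
'e': index 3 in ['a', 'c', 'd', 'e'] -> ['e', 'a', 'c', 'd']
'c': index 2 in ['e', 'a', 'c', 'd'] -> ['c', 'e', 'a', 'd']
'e': index 1 in ['c', 'e', 'a', 'd'] -> ['e', 'c', 'a', 'd']
'a': index 2 in ['e', 'c', 'a', 'd'] -> ['a', 'e', 'c', 'd']
'e': index 1 in ['a', 'e', 'c', 'd'] -> ['e', 'a', 'c', 'd']
'c': index 2 in ['e', 'a', 'c', 'd'] -> ['c', 'e', 'a', 'd']
'e': index 1 in ['c', 'e', 'a', 'd'] -> ['e', 'c', 'a', 'd']
'e': index 0 in ['e', 'c', 'a', 'd'] -> ['e', 'c', 'a', 'd']
'e': index 0 in ['e', 'c', 'a', 'd'] -> ['e', 'c', 'a', 'd']
'd': index 3 in ['e', 'c', 'a', 'd'] -> ['d', 'e', 'c', 'a']


Output: [3, 2, 1, 2, 1, 2, 1, 0, 0, 3]


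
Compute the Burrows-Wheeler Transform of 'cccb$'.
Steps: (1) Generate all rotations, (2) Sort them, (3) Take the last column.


Rotations (sorted):
  0: $cccb -> last char: b
  1: b$ccc -> last char: c
  2: cb$cc -> last char: c
  3: ccb$c -> last char: c
  4: cccb$ -> last char: $


BWT = bccc$


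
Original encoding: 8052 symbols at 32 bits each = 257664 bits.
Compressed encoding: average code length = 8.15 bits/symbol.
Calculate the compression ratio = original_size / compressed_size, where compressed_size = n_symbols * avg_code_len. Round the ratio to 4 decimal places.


original_size = n_symbols * orig_bits = 8052 * 32 = 257664 bits
compressed_size = n_symbols * avg_code_len = 8052 * 8.15 = 65623.8 bits
ratio = original_size / compressed_size = 257664 / 65623.8 = 3.9264

Compression ratio = 3.9264


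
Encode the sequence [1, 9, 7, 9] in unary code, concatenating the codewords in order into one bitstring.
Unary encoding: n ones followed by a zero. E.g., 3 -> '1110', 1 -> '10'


Encode each number as n ones followed by a terminating 0:
  1 -> 10 (2 bits)
  9 -> 1111111110 (10 bits)
  7 -> 11111110 (8 bits)
  9 -> 1111111110 (10 bits)
Total length = 2 + 10 + 8 + 10 = 30 bits.

Unary([1, 9, 7, 9]) = 101111111110111111101111111110 (30 bits)


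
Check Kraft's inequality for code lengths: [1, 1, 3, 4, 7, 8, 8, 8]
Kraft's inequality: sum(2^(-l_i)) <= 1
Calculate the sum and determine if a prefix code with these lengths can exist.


Sum = 2^(-1) + 2^(-1) + 2^(-3) + 2^(-4) + 2^(-7) + 2^(-8) + 2^(-8) + 2^(-8)
    = 0.5 + 0.5 + 0.125 + 0.0625 + 0.0078125 + 0.00390625 + 0.00390625 + 0.00390625
    = 309/256 = 1.20703125
Since 1.20703125 > 1, Kraft's inequality is NOT satisfied.
A prefix code with these lengths CANNOT exist.

Kraft sum = 1.20703125. Not satisfied.


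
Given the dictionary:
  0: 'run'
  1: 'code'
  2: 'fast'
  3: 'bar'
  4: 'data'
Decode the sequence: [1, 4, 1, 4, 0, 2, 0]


Look up each index in the dictionary:
  1 -> 'code'
  4 -> 'data'
  1 -> 'code'
  4 -> 'data'
  0 -> 'run'
  2 -> 'fast'
  0 -> 'run'

Decoded: "code data code data run fast run"


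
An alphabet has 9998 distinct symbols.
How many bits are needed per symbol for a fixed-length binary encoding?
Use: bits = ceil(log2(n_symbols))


log2(9998) = 13.2874
Bracket: 2^13 = 8192 < 9998 <= 2^14 = 16384
So ceil(log2(9998)) = 14

bits = ceil(log2(9998)) = ceil(13.2874) = 14 bits


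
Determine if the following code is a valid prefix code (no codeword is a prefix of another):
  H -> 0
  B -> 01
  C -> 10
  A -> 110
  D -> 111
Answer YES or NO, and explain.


Checking each pair (does one codeword prefix another?):
  H='0' vs B='01': prefix -- VIOLATION

NO -- this is NOT a valid prefix code. H (0) is a prefix of B (01).


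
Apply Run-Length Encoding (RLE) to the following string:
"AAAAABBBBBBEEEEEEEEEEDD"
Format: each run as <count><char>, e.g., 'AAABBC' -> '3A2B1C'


Scanning runs left to right:
  i=0: run of 'A' x 5 -> '5A'
  i=5: run of 'B' x 6 -> '6B'
  i=11: run of 'E' x 10 -> '10E'
  i=21: run of 'D' x 2 -> '2D'

RLE = 5A6B10E2D


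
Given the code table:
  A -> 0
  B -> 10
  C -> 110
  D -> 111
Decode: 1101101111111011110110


Decoding:
110 -> C
110 -> C
111 -> D
111 -> D
10 -> B
111 -> D
10 -> B
110 -> C


Result: CCDDBDBC


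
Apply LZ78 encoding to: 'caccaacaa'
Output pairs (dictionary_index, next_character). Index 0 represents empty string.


LZ78 encoding steps:
Dictionary: {0: ''}
Step 1: w='' (idx 0), next='c' -> output (0, 'c'), add 'c' as idx 1
Step 2: w='' (idx 0), next='a' -> output (0, 'a'), add 'a' as idx 2
Step 3: w='c' (idx 1), next='c' -> output (1, 'c'), add 'cc' as idx 3
Step 4: w='a' (idx 2), next='a' -> output (2, 'a'), add 'aa' as idx 4
Step 5: w='c' (idx 1), next='a' -> output (1, 'a'), add 'ca' as idx 5
Step 6: w='a' (idx 2), end of input -> output (2, '')


Encoded: [(0, 'c'), (0, 'a'), (1, 'c'), (2, 'a'), (1, 'a'), (2, '')]


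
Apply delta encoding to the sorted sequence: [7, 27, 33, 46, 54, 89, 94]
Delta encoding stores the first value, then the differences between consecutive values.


First value: 7
Deltas:
  27 - 7 = 20
  33 - 27 = 6
  46 - 33 = 13
  54 - 46 = 8
  89 - 54 = 35
  94 - 89 = 5


Delta encoded: [7, 20, 6, 13, 8, 35, 5]


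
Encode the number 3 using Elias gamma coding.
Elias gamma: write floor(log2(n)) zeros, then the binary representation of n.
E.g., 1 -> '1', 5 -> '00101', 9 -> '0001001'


num_bits = floor(log2(3)) + 1 = 2
leading_zeros = num_bits - 1 = 1
binary(3) = 11

Elias gamma(3) = '0' + '11' = 011 (3 bits)


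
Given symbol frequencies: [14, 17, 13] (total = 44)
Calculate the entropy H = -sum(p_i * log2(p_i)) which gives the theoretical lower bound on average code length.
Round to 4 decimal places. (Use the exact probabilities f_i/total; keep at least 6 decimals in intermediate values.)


Per-symbol terms -p_i * log2(p_i) with p_i = f_i/44:
  p = 14/44 = 0.318182: log2(p) = -1.652077, -p*log2(p) = 0.525661
  p = 17/44 = 0.386364: log2(p) = -1.371969, -p*log2(p) = 0.530079
  p = 13/44 = 0.295455: log2(p) = -1.758992, -p*log2(p) = 0.519702
H = 0.525661 + 0.530079 + 0.519702 = 1.575442

H = 1.5754 bits/symbol


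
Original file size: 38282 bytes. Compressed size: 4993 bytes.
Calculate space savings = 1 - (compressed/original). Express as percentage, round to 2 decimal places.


ratio = compressed/original = 4993/38282 = 0.130427
savings = 1 - ratio = 1 - 0.130427 = 0.869573
as a percentage: 0.869573 * 100 = 86.96%

Space savings = 1 - 4993/38282 = 86.96%


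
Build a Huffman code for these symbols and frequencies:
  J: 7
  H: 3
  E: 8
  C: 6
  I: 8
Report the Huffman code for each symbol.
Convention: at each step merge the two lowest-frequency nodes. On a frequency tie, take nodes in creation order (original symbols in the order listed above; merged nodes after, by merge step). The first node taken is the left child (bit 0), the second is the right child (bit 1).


Huffman tree construction:
Step 1: Merge H(3) + C(6) = 9
Step 2: Merge J(7) + E(8) = 15
Step 3: Merge I(8) + (H+C)(9) = 17
Step 4: Merge (J+E)(15) + (I+(H+C))(17) = 32
Read each symbol's code off the tree from the root (left child = 0, right child = 1).

Codes:
  J: 00 (length 2)
  H: 110 (length 3)
  E: 01 (length 2)
  C: 111 (length 3)
  I: 10 (length 2)
Average code length: 73/32 = 2.2813 bits/symbol


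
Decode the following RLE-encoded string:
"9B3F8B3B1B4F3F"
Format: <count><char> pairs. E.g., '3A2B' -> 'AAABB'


Expanding each <count><char> pair:
  9B -> 'BBBBBBBBB'
  3F -> 'FFF'
  8B -> 'BBBBBBBB'
  3B -> 'BBB'
  1B -> 'B'
  4F -> 'FFFF'
  3F -> 'FFF'

Decoded = BBBBBBBBBFFFBBBBBBBBBBBBFFFFFFF


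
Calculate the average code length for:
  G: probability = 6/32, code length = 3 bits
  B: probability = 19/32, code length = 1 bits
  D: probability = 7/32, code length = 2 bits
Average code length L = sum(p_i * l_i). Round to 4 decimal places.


Weighted contributions p_i * l_i:
  G: (6/32) * 3 = 18/32
  B: (19/32) * 1 = 19/32
  D: (7/32) * 2 = 14/32
Sum = (18 + 19 + 14)/32 = 51/32

L = 51/32 = 1.5938 bits/symbol


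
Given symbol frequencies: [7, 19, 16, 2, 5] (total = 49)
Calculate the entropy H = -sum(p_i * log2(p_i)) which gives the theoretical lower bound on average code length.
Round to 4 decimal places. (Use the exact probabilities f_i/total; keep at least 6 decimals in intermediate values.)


Per-symbol terms -p_i * log2(p_i) with p_i = f_i/49:
  p = 7/49 = 0.142857: log2(p) = -2.807355, -p*log2(p) = 0.401051
  p = 19/49 = 0.387755: log2(p) = -1.366782, -p*log2(p) = 0.529977
  p = 16/49 = 0.326531: log2(p) = -1.614710, -p*log2(p) = 0.527252
  p = 2/49 = 0.040816: log2(p) = -4.614710, -p*log2(p) = 0.188356
  p = 5/49 = 0.102041: log2(p) = -3.292782, -p*log2(p) = 0.335998
H = 0.401051 + 0.529977 + 0.527252 + 0.188356 + 0.335998 = 1.982634

H = 1.9826 bits/symbol


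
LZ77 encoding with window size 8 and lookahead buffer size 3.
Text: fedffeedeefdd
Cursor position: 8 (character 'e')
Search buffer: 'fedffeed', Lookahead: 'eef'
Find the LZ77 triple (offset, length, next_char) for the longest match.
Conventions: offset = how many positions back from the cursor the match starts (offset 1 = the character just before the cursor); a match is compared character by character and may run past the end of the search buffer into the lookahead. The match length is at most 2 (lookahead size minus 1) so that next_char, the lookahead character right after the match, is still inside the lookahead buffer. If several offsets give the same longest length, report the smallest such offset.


Try each offset into the search buffer:
  offset=1 (pos 7, char 'd'): match length 0
  offset=2 (pos 6, char 'e'): match length 1
  offset=3 (pos 5, char 'e'): match length 2
  offset=4 (pos 4, char 'f'): match length 0
  offset=5 (pos 3, char 'f'): match length 0
  offset=6 (pos 2, char 'd'): match length 0
  offset=7 (pos 1, char 'e'): match length 1
  offset=8 (pos 0, char 'f'): match length 0
Longest match has length 2 at offset 3.
next_char = character at position 8 + 2 = 10 -> 'f'

Best match: offset=3, length=2 (matching 'ee' starting at position 5)
LZ77 triple: (3, 2, 'f')


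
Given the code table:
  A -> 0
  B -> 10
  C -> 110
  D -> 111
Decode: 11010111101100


Decoding:
110 -> C
10 -> B
111 -> D
10 -> B
110 -> C
0 -> A


Result: CBDBCA


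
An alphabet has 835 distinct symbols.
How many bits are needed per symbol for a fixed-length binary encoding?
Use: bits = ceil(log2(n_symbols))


log2(835) = 9.7056
Bracket: 2^9 = 512 < 835 <= 2^10 = 1024
So ceil(log2(835)) = 10

bits = ceil(log2(835)) = ceil(9.7056) = 10 bits


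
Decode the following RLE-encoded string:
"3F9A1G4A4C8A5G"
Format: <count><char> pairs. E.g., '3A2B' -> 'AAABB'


Expanding each <count><char> pair:
  3F -> 'FFF'
  9A -> 'AAAAAAAAA'
  1G -> 'G'
  4A -> 'AAAA'
  4C -> 'CCCC'
  8A -> 'AAAAAAAA'
  5G -> 'GGGGG'

Decoded = FFFAAAAAAAAAGAAAACCCCAAAAAAAAGGGGG


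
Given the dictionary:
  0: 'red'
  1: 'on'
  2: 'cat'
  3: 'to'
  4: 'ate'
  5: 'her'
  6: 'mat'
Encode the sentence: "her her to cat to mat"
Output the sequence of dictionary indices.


Look up each word in the dictionary:
  'her' -> 5
  'her' -> 5
  'to' -> 3
  'cat' -> 2
  'to' -> 3
  'mat' -> 6

Encoded: [5, 5, 3, 2, 3, 6]


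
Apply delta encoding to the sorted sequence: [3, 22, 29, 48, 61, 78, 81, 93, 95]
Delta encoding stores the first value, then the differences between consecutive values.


First value: 3
Deltas:
  22 - 3 = 19
  29 - 22 = 7
  48 - 29 = 19
  61 - 48 = 13
  78 - 61 = 17
  81 - 78 = 3
  93 - 81 = 12
  95 - 93 = 2


Delta encoded: [3, 19, 7, 19, 13, 17, 3, 12, 2]


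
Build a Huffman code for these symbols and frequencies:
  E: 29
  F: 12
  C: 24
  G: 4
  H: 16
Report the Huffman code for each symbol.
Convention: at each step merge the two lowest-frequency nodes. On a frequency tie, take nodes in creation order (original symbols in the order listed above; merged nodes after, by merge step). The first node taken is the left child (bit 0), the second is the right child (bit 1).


Huffman tree construction:
Step 1: Merge G(4) + F(12) = 16
Step 2: Merge H(16) + (G+F)(16) = 32
Step 3: Merge C(24) + E(29) = 53
Step 4: Merge (H+(G+F))(32) + (C+E)(53) = 85
Read each symbol's code off the tree from the root (left child = 0, right child = 1).

Codes:
  E: 11 (length 2)
  F: 011 (length 3)
  C: 10 (length 2)
  G: 010 (length 3)
  H: 00 (length 2)
Average code length: 186/85 = 2.1882 bits/symbol


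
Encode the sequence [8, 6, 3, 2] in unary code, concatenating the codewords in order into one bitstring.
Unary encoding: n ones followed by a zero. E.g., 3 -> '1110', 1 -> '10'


Encode each number as n ones followed by a terminating 0:
  8 -> 111111110 (9 bits)
  6 -> 1111110 (7 bits)
  3 -> 1110 (4 bits)
  2 -> 110 (3 bits)
Total length = 9 + 7 + 4 + 3 = 23 bits.

Unary([8, 6, 3, 2]) = 11111111011111101110110 (23 bits)


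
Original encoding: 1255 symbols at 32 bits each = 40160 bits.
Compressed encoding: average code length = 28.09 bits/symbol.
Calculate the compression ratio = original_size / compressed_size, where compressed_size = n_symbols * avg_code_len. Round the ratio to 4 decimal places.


original_size = n_symbols * orig_bits = 1255 * 32 = 40160 bits
compressed_size = n_symbols * avg_code_len = 1255 * 28.09 = 35252.95 bits
ratio = original_size / compressed_size = 40160 / 35252.95 = 1.1392

Compression ratio = 1.1392


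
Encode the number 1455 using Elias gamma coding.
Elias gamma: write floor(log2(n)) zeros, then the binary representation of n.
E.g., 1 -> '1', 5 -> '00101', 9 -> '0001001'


num_bits = floor(log2(1455)) + 1 = 11
leading_zeros = num_bits - 1 = 10
binary(1455) = 10110101111

Elias gamma(1455) = '0000000000' + '10110101111' = 000000000010110101111 (21 bits)


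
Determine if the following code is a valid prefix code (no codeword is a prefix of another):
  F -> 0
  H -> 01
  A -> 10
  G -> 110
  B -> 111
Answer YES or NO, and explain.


Checking each pair (does one codeword prefix another?):
  F='0' vs H='01': prefix -- VIOLATION

NO -- this is NOT a valid prefix code. F (0) is a prefix of H (01).


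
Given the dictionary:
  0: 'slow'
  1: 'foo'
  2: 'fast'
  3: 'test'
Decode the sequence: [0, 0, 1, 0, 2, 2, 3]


Look up each index in the dictionary:
  0 -> 'slow'
  0 -> 'slow'
  1 -> 'foo'
  0 -> 'slow'
  2 -> 'fast'
  2 -> 'fast'
  3 -> 'test'

Decoded: "slow slow foo slow fast fast test"


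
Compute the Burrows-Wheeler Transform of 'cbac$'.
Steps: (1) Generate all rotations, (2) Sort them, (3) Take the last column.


Rotations (sorted):
  0: $cbac -> last char: c
  1: ac$cb -> last char: b
  2: bac$c -> last char: c
  3: c$cba -> last char: a
  4: cbac$ -> last char: $


BWT = cbca$


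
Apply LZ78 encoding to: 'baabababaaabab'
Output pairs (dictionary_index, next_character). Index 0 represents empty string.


LZ78 encoding steps:
Dictionary: {0: ''}
Step 1: w='' (idx 0), next='b' -> output (0, 'b'), add 'b' as idx 1
Step 2: w='' (idx 0), next='a' -> output (0, 'a'), add 'a' as idx 2
Step 3: w='a' (idx 2), next='b' -> output (2, 'b'), add 'ab' as idx 3
Step 4: w='ab' (idx 3), next='a' -> output (3, 'a'), add 'aba' as idx 4
Step 5: w='b' (idx 1), next='a' -> output (1, 'a'), add 'ba' as idx 5
Step 6: w='a' (idx 2), next='a' -> output (2, 'a'), add 'aa' as idx 6
Step 7: w='ba' (idx 5), next='b' -> output (5, 'b'), add 'bab' as idx 7


Encoded: [(0, 'b'), (0, 'a'), (2, 'b'), (3, 'a'), (1, 'a'), (2, 'a'), (5, 'b')]


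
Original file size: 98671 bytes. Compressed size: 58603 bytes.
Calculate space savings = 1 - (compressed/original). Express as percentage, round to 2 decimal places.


ratio = compressed/original = 58603/98671 = 0.593923
savings = 1 - ratio = 1 - 0.593923 = 0.406077
as a percentage: 0.406077 * 100 = 40.61%

Space savings = 1 - 58603/98671 = 40.61%


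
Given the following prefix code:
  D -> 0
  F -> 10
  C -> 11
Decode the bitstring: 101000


Decoding step by step:
Bits 10 -> F
Bits 10 -> F
Bits 0 -> D
Bits 0 -> D


Decoded message: FFDD


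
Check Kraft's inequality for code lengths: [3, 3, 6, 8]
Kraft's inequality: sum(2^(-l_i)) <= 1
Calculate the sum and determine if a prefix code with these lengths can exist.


Sum = 2^(-3) + 2^(-3) + 2^(-6) + 2^(-8)
    = 0.125 + 0.125 + 0.015625 + 0.00390625
    = 69/256 = 0.26953125
Since 0.26953125 <= 1, Kraft's inequality IS satisfied.
A prefix code with these lengths CAN exist.

Kraft sum = 0.26953125. Satisfied.


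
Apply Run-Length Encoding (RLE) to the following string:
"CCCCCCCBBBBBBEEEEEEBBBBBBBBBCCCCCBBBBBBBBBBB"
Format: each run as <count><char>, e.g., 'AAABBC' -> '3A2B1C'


Scanning runs left to right:
  i=0: run of 'C' x 7 -> '7C'
  i=7: run of 'B' x 6 -> '6B'
  i=13: run of 'E' x 6 -> '6E'
  i=19: run of 'B' x 9 -> '9B'
  i=28: run of 'C' x 5 -> '5C'
  i=33: run of 'B' x 11 -> '11B'

RLE = 7C6B6E9B5C11B


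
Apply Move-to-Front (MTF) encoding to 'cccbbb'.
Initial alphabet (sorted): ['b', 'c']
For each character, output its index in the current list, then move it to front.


MTF encoding:
'c': index 1 in ['b', 'c'] -> ['c', 'b']
'c': index 0 in ['c', 'b'] -> ['c', 'b']
'c': index 0 in ['c', 'b'] -> ['c', 'b']
'b': index 1 in ['c', 'b'] -> ['b', 'c']
'b': index 0 in ['b', 'c'] -> ['b', 'c']
'b': index 0 in ['b', 'c'] -> ['b', 'c']


Output: [1, 0, 0, 1, 0, 0]


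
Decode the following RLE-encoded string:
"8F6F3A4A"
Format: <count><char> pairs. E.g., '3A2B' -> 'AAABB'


Expanding each <count><char> pair:
  8F -> 'FFFFFFFF'
  6F -> 'FFFFFF'
  3A -> 'AAA'
  4A -> 'AAAA'

Decoded = FFFFFFFFFFFFFFAAAAAAA


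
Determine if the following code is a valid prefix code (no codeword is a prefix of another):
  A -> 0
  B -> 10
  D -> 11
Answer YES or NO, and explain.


Checking each pair (does one codeword prefix another?):
  A='0' vs B='10': no prefix
  A='0' vs D='11': no prefix
  B='10' vs A='0': no prefix
  B='10' vs D='11': no prefix
  D='11' vs A='0': no prefix
  D='11' vs B='10': no prefix
No violation found over all pairs.

YES -- this is a valid prefix code. No codeword is a prefix of any other codeword.


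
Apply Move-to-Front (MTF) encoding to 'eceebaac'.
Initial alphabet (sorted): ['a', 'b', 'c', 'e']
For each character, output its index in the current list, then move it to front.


MTF encoding:
'e': index 3 in ['a', 'b', 'c', 'e'] -> ['e', 'a', 'b', 'c']
'c': index 3 in ['e', 'a', 'b', 'c'] -> ['c', 'e', 'a', 'b']
'e': index 1 in ['c', 'e', 'a', 'b'] -> ['e', 'c', 'a', 'b']
'e': index 0 in ['e', 'c', 'a', 'b'] -> ['e', 'c', 'a', 'b']
'b': index 3 in ['e', 'c', 'a', 'b'] -> ['b', 'e', 'c', 'a']
'a': index 3 in ['b', 'e', 'c', 'a'] -> ['a', 'b', 'e', 'c']
'a': index 0 in ['a', 'b', 'e', 'c'] -> ['a', 'b', 'e', 'c']
'c': index 3 in ['a', 'b', 'e', 'c'] -> ['c', 'a', 'b', 'e']


Output: [3, 3, 1, 0, 3, 3, 0, 3]


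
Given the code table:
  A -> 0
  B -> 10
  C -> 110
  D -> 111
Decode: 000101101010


Decoding:
0 -> A
0 -> A
0 -> A
10 -> B
110 -> C
10 -> B
10 -> B


Result: AAABCBB


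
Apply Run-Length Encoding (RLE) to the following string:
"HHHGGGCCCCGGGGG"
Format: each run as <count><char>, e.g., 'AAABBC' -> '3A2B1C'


Scanning runs left to right:
  i=0: run of 'H' x 3 -> '3H'
  i=3: run of 'G' x 3 -> '3G'
  i=6: run of 'C' x 4 -> '4C'
  i=10: run of 'G' x 5 -> '5G'

RLE = 3H3G4C5G


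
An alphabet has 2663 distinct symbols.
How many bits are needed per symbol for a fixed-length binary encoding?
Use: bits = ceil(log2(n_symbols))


log2(2663) = 11.3788
Bracket: 2^11 = 2048 < 2663 <= 2^12 = 4096
So ceil(log2(2663)) = 12

bits = ceil(log2(2663)) = ceil(11.3788) = 12 bits


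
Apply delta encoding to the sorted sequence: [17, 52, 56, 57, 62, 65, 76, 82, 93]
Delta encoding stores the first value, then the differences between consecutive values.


First value: 17
Deltas:
  52 - 17 = 35
  56 - 52 = 4
  57 - 56 = 1
  62 - 57 = 5
  65 - 62 = 3
  76 - 65 = 11
  82 - 76 = 6
  93 - 82 = 11


Delta encoded: [17, 35, 4, 1, 5, 3, 11, 6, 11]


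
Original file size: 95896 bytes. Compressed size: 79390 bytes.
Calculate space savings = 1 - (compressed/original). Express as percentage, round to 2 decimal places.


ratio = compressed/original = 79390/95896 = 0.827876
savings = 1 - ratio = 1 - 0.827876 = 0.172124
as a percentage: 0.172124 * 100 = 17.21%

Space savings = 1 - 79390/95896 = 17.21%


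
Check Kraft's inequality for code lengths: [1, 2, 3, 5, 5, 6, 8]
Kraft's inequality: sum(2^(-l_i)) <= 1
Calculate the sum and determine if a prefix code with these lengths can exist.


Sum = 2^(-1) + 2^(-2) + 2^(-3) + 2^(-5) + 2^(-5) + 2^(-6) + 2^(-8)
    = 0.5 + 0.25 + 0.125 + 0.03125 + 0.03125 + 0.015625 + 0.00390625
    = 245/256 = 0.95703125
Since 0.95703125 <= 1, Kraft's inequality IS satisfied.
A prefix code with these lengths CAN exist.

Kraft sum = 0.95703125. Satisfied.


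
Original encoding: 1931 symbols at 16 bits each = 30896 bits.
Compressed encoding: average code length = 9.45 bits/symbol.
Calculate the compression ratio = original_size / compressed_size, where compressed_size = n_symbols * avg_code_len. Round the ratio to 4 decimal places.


original_size = n_symbols * orig_bits = 1931 * 16 = 30896 bits
compressed_size = n_symbols * avg_code_len = 1931 * 9.45 = 18247.95 bits
ratio = original_size / compressed_size = 30896 / 18247.95 = 1.6931

Compression ratio = 1.6931


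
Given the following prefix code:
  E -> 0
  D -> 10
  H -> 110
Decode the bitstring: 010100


Decoding step by step:
Bits 0 -> E
Bits 10 -> D
Bits 10 -> D
Bits 0 -> E


Decoded message: EDDE


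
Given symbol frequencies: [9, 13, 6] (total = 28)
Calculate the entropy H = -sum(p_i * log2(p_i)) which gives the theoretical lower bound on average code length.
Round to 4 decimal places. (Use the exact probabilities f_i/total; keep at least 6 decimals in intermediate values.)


Per-symbol terms -p_i * log2(p_i) with p_i = f_i/28:
  p = 9/28 = 0.321429: log2(p) = -1.637430, -p*log2(p) = 0.526317
  p = 13/28 = 0.464286: log2(p) = -1.106915, -p*log2(p) = 0.513925
  p = 6/28 = 0.214286: log2(p) = -2.222392, -p*log2(p) = 0.476227
H = 0.526317 + 0.513925 + 0.476227 = 1.516469

H = 1.5165 bits/symbol


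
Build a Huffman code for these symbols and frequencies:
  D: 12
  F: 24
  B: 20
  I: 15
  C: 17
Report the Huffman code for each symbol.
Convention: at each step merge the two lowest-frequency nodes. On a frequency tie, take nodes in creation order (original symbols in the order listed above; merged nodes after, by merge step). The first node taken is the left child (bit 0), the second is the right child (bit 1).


Huffman tree construction:
Step 1: Merge D(12) + I(15) = 27
Step 2: Merge C(17) + B(20) = 37
Step 3: Merge F(24) + (D+I)(27) = 51
Step 4: Merge (C+B)(37) + (F+(D+I))(51) = 88
Read each symbol's code off the tree from the root (left child = 0, right child = 1).

Codes:
  D: 110 (length 3)
  F: 10 (length 2)
  B: 01 (length 2)
  I: 111 (length 3)
  C: 00 (length 2)
Average code length: 203/88 = 2.3068 bits/symbol


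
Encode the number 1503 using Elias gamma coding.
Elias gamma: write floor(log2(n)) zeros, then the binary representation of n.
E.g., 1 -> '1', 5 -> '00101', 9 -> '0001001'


num_bits = floor(log2(1503)) + 1 = 11
leading_zeros = num_bits - 1 = 10
binary(1503) = 10111011111

Elias gamma(1503) = '0000000000' + '10111011111' = 000000000010111011111 (21 bits)


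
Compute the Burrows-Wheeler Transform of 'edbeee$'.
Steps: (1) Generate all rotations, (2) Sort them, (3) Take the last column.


Rotations (sorted):
  0: $edbeee -> last char: e
  1: beee$ed -> last char: d
  2: dbeee$e -> last char: e
  3: e$edbee -> last char: e
  4: edbeee$ -> last char: $
  5: ee$edbe -> last char: e
  6: eee$edb -> last char: b


BWT = edee$eb


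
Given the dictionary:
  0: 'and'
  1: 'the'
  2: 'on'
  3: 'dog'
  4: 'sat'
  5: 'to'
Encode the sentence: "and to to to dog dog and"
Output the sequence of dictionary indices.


Look up each word in the dictionary:
  'and' -> 0
  'to' -> 5
  'to' -> 5
  'to' -> 5
  'dog' -> 3
  'dog' -> 3
  'and' -> 0

Encoded: [0, 5, 5, 5, 3, 3, 0]


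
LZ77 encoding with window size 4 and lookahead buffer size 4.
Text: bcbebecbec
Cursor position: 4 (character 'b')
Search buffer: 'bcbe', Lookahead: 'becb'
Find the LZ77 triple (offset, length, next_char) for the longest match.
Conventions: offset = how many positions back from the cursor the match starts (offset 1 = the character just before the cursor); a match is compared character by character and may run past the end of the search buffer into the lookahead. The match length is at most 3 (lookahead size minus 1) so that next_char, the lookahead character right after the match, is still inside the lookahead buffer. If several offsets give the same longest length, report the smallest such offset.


Try each offset into the search buffer:
  offset=1 (pos 3, char 'e'): match length 0
  offset=2 (pos 2, char 'b'): match length 2
  offset=3 (pos 1, char 'c'): match length 0
  offset=4 (pos 0, char 'b'): match length 1
Longest match has length 2 at offset 2.
next_char = character at position 4 + 2 = 6 -> 'c'

Best match: offset=2, length=2 (matching 'be' starting at position 2)
LZ77 triple: (2, 2, 'c')


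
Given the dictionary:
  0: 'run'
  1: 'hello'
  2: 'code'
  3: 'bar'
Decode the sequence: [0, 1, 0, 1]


Look up each index in the dictionary:
  0 -> 'run'
  1 -> 'hello'
  0 -> 'run'
  1 -> 'hello'

Decoded: "run hello run hello"


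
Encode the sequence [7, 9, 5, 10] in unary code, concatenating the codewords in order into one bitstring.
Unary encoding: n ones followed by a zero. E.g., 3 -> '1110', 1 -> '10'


Encode each number as n ones followed by a terminating 0:
  7 -> 11111110 (8 bits)
  9 -> 1111111110 (10 bits)
  5 -> 111110 (6 bits)
  10 -> 11111111110 (11 bits)
Total length = 8 + 10 + 6 + 11 = 35 bits.

Unary([7, 9, 5, 10]) = 11111110111111111011111011111111110 (35 bits)


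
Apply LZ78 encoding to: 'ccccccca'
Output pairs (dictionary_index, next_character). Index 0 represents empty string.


LZ78 encoding steps:
Dictionary: {0: ''}
Step 1: w='' (idx 0), next='c' -> output (0, 'c'), add 'c' as idx 1
Step 2: w='c' (idx 1), next='c' -> output (1, 'c'), add 'cc' as idx 2
Step 3: w='cc' (idx 2), next='c' -> output (2, 'c'), add 'ccc' as idx 3
Step 4: w='c' (idx 1), next='a' -> output (1, 'a'), add 'ca' as idx 4


Encoded: [(0, 'c'), (1, 'c'), (2, 'c'), (1, 'a')]


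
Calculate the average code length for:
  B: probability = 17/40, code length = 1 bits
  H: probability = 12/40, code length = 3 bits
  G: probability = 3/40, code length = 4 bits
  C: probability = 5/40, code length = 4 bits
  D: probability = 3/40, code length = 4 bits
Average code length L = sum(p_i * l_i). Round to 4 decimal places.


Weighted contributions p_i * l_i:
  B: (17/40) * 1 = 17/40
  H: (12/40) * 3 = 36/40
  G: (3/40) * 4 = 12/40
  C: (5/40) * 4 = 20/40
  D: (3/40) * 4 = 12/40
Sum = (17 + 36 + 12 + 20 + 12)/40 = 97/40

L = 97/40 = 2.4250 bits/symbol


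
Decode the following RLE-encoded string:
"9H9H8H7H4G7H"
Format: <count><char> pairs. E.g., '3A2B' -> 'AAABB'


Expanding each <count><char> pair:
  9H -> 'HHHHHHHHH'
  9H -> 'HHHHHHHHH'
  8H -> 'HHHHHHHH'
  7H -> 'HHHHHHH'
  4G -> 'GGGG'
  7H -> 'HHHHHHH'

Decoded = HHHHHHHHHHHHHHHHHHHHHHHHHHHHHHHHHGGGGHHHHHHH


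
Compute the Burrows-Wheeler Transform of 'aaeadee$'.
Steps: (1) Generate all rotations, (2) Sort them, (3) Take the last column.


Rotations (sorted):
  0: $aaeadee -> last char: e
  1: aaeadee$ -> last char: $
  2: adee$aae -> last char: e
  3: aeadee$a -> last char: a
  4: dee$aaea -> last char: a
  5: e$aaeade -> last char: e
  6: eadee$aa -> last char: a
  7: ee$aaead -> last char: d


BWT = e$eaaead


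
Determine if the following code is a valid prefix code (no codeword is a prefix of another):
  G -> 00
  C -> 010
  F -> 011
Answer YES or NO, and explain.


Checking each pair (does one codeword prefix another?):
  G='00' vs C='010': no prefix
  G='00' vs F='011': no prefix
  C='010' vs G='00': no prefix
  C='010' vs F='011': no prefix
  F='011' vs G='00': no prefix
  F='011' vs C='010': no prefix
No violation found over all pairs.

YES -- this is a valid prefix code. No codeword is a prefix of any other codeword.


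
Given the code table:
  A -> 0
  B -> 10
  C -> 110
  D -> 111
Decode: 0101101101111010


Decoding:
0 -> A
10 -> B
110 -> C
110 -> C
111 -> D
10 -> B
10 -> B


Result: ABCCDBB


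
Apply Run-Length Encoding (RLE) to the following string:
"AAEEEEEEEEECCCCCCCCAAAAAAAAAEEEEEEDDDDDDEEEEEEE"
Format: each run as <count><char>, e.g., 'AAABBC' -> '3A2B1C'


Scanning runs left to right:
  i=0: run of 'A' x 2 -> '2A'
  i=2: run of 'E' x 9 -> '9E'
  i=11: run of 'C' x 8 -> '8C'
  i=19: run of 'A' x 9 -> '9A'
  i=28: run of 'E' x 6 -> '6E'
  i=34: run of 'D' x 6 -> '6D'
  i=40: run of 'E' x 7 -> '7E'

RLE = 2A9E8C9A6E6D7E


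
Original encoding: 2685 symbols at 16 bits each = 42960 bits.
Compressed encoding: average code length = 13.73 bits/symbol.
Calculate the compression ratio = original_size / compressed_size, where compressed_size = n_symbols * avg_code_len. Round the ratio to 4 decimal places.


original_size = n_symbols * orig_bits = 2685 * 16 = 42960 bits
compressed_size = n_symbols * avg_code_len = 2685 * 13.73 = 36865.05 bits
ratio = original_size / compressed_size = 42960 / 36865.05 = 1.1653

Compression ratio = 1.1653


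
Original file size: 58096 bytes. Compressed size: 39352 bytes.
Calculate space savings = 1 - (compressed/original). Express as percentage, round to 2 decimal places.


ratio = compressed/original = 39352/58096 = 0.677362
savings = 1 - ratio = 1 - 0.677362 = 0.322638
as a percentage: 0.322638 * 100 = 32.26%

Space savings = 1 - 39352/58096 = 32.26%


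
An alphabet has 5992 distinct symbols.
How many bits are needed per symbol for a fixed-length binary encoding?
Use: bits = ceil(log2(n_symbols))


log2(5992) = 12.5488
Bracket: 2^12 = 4096 < 5992 <= 2^13 = 8192
So ceil(log2(5992)) = 13

bits = ceil(log2(5992)) = ceil(12.5488) = 13 bits


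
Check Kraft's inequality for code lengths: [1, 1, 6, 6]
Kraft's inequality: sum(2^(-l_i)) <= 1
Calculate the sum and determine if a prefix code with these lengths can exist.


Sum = 2^(-1) + 2^(-1) + 2^(-6) + 2^(-6)
    = 0.5 + 0.5 + 0.015625 + 0.015625
    = 66/64 = 1.03125
Since 1.03125 > 1, Kraft's inequality is NOT satisfied.
A prefix code with these lengths CANNOT exist.

Kraft sum = 1.03125. Not satisfied.


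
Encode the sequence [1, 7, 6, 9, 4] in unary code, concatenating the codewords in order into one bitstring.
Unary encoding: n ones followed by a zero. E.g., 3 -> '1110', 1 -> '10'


Encode each number as n ones followed by a terminating 0:
  1 -> 10 (2 bits)
  7 -> 11111110 (8 bits)
  6 -> 1111110 (7 bits)
  9 -> 1111111110 (10 bits)
  4 -> 11110 (5 bits)
Total length = 2 + 8 + 7 + 10 + 5 = 32 bits.

Unary([1, 7, 6, 9, 4]) = 10111111101111110111111111011110 (32 bits)


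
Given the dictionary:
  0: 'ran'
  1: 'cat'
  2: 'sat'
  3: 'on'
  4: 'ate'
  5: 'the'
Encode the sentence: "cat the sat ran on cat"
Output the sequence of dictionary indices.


Look up each word in the dictionary:
  'cat' -> 1
  'the' -> 5
  'sat' -> 2
  'ran' -> 0
  'on' -> 3
  'cat' -> 1

Encoded: [1, 5, 2, 0, 3, 1]


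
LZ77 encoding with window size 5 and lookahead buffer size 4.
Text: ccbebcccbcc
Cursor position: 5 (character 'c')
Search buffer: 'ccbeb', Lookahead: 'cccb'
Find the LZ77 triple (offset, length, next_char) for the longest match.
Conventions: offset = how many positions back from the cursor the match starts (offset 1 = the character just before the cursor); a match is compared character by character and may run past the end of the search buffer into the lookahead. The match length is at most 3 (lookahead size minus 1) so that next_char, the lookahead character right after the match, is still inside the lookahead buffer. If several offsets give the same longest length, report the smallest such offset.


Try each offset into the search buffer:
  offset=1 (pos 4, char 'b'): match length 0
  offset=2 (pos 3, char 'e'): match length 0
  offset=3 (pos 2, char 'b'): match length 0
  offset=4 (pos 1, char 'c'): match length 1
  offset=5 (pos 0, char 'c'): match length 2
Longest match has length 2 at offset 5.
next_char = character at position 5 + 2 = 7 -> 'c'

Best match: offset=5, length=2 (matching 'cc' starting at position 0)
LZ77 triple: (5, 2, 'c')


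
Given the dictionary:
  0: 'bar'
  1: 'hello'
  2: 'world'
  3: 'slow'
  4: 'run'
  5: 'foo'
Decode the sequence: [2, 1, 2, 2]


Look up each index in the dictionary:
  2 -> 'world'
  1 -> 'hello'
  2 -> 'world'
  2 -> 'world'

Decoded: "world hello world world"


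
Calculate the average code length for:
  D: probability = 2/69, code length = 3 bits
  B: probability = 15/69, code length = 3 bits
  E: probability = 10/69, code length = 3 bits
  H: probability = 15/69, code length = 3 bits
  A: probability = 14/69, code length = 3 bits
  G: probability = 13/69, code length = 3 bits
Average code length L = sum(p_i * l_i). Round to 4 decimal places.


Weighted contributions p_i * l_i:
  D: (2/69) * 3 = 6/69
  B: (15/69) * 3 = 45/69
  E: (10/69) * 3 = 30/69
  H: (15/69) * 3 = 45/69
  A: (14/69) * 3 = 42/69
  G: (13/69) * 3 = 39/69
Sum = (6 + 45 + 30 + 45 + 42 + 39)/69 = 207/69

L = 207/69 = 3.0000 bits/symbol


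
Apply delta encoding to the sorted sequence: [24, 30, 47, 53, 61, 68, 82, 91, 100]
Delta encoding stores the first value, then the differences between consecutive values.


First value: 24
Deltas:
  30 - 24 = 6
  47 - 30 = 17
  53 - 47 = 6
  61 - 53 = 8
  68 - 61 = 7
  82 - 68 = 14
  91 - 82 = 9
  100 - 91 = 9


Delta encoded: [24, 6, 17, 6, 8, 7, 14, 9, 9]


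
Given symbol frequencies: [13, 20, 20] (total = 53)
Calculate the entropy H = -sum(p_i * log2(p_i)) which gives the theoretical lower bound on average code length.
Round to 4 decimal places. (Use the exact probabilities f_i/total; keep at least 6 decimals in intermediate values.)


Per-symbol terms -p_i * log2(p_i) with p_i = f_i/53:
  p = 13/53 = 0.245283: log2(p) = -2.027481, -p*log2(p) = 0.497307
  p = 20/53 = 0.377358: log2(p) = -1.405992, -p*log2(p) = 0.530563
  p = 20/53 = 0.377358: log2(p) = -1.405992, -p*log2(p) = 0.530563
H = 0.497307 + 0.530563 + 0.530563 = 1.558433

H = 1.5584 bits/symbol


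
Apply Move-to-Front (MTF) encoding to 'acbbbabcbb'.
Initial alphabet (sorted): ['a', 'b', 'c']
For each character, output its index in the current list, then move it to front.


MTF encoding:
'a': index 0 in ['a', 'b', 'c'] -> ['a', 'b', 'c']
'c': index 2 in ['a', 'b', 'c'] -> ['c', 'a', 'b']
'b': index 2 in ['c', 'a', 'b'] -> ['b', 'c', 'a']
'b': index 0 in ['b', 'c', 'a'] -> ['b', 'c', 'a']
'b': index 0 in ['b', 'c', 'a'] -> ['b', 'c', 'a']
'a': index 2 in ['b', 'c', 'a'] -> ['a', 'b', 'c']
'b': index 1 in ['a', 'b', 'c'] -> ['b', 'a', 'c']
'c': index 2 in ['b', 'a', 'c'] -> ['c', 'b', 'a']
'b': index 1 in ['c', 'b', 'a'] -> ['b', 'c', 'a']
'b': index 0 in ['b', 'c', 'a'] -> ['b', 'c', 'a']


Output: [0, 2, 2, 0, 0, 2, 1, 2, 1, 0]


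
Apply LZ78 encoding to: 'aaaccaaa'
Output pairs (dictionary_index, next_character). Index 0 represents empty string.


LZ78 encoding steps:
Dictionary: {0: ''}
Step 1: w='' (idx 0), next='a' -> output (0, 'a'), add 'a' as idx 1
Step 2: w='a' (idx 1), next='a' -> output (1, 'a'), add 'aa' as idx 2
Step 3: w='' (idx 0), next='c' -> output (0, 'c'), add 'c' as idx 3
Step 4: w='c' (idx 3), next='a' -> output (3, 'a'), add 'ca' as idx 4
Step 5: w='aa' (idx 2), end of input -> output (2, '')


Encoded: [(0, 'a'), (1, 'a'), (0, 'c'), (3, 'a'), (2, '')]


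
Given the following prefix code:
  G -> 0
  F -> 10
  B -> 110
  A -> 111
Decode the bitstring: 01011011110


Decoding step by step:
Bits 0 -> G
Bits 10 -> F
Bits 110 -> B
Bits 111 -> A
Bits 10 -> F


Decoded message: GFBAF


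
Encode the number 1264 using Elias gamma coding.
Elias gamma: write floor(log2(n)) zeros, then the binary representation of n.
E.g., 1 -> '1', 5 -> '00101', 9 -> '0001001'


num_bits = floor(log2(1264)) + 1 = 11
leading_zeros = num_bits - 1 = 10
binary(1264) = 10011110000

Elias gamma(1264) = '0000000000' + '10011110000' = 000000000010011110000 (21 bits)


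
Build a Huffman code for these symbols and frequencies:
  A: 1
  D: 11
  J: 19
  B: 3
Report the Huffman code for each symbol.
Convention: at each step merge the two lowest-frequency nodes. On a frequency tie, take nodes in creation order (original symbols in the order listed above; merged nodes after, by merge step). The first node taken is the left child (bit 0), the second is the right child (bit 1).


Huffman tree construction:
Step 1: Merge A(1) + B(3) = 4
Step 2: Merge (A+B)(4) + D(11) = 15
Step 3: Merge ((A+B)+D)(15) + J(19) = 34
Read each symbol's code off the tree from the root (left child = 0, right child = 1).

Codes:
  A: 000 (length 3)
  D: 01 (length 2)
  J: 1 (length 1)
  B: 001 (length 3)
Average code length: 53/34 = 1.5588 bits/symbol


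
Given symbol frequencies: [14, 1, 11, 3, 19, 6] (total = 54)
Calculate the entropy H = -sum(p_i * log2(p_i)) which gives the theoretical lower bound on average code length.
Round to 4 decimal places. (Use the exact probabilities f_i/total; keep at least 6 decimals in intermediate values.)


Per-symbol terms -p_i * log2(p_i) with p_i = f_i/54:
  p = 14/54 = 0.259259: log2(p) = -1.947533, -p*log2(p) = 0.504916
  p = 1/54 = 0.018519: log2(p) = -5.754888, -p*log2(p) = 0.106572
  p = 11/54 = 0.203704: log2(p) = -2.295456, -p*log2(p) = 0.467593
  p = 3/54 = 0.055556: log2(p) = -4.169925, -p*log2(p) = 0.231663
  p = 19/54 = 0.351852: log2(p) = -1.506960, -p*log2(p) = 0.530227
  p = 6/54 = 0.111111: log2(p) = -3.169925, -p*log2(p) = 0.352214
H = 0.504916 + 0.106572 + 0.467593 + 0.231663 + 0.530227 + 0.352214 = 2.193185

H = 2.1932 bits/symbol
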